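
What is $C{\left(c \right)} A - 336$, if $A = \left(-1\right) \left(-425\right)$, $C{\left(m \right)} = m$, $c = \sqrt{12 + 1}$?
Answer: $-336 + 425 \sqrt{13} \approx 1196.4$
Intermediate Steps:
$c = \sqrt{13} \approx 3.6056$
$A = 425$
$C{\left(c \right)} A - 336 = \sqrt{13} \cdot 425 - 336 = 425 \sqrt{13} - 336 = -336 + 425 \sqrt{13}$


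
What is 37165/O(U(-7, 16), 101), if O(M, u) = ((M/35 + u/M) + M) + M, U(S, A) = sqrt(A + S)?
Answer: 3902325/4174 ≈ 934.91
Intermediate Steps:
O(M, u) = 71*M/35 + u/M (O(M, u) = ((M*(1/35) + u/M) + M) + M = ((M/35 + u/M) + M) + M = (36*M/35 + u/M) + M = 71*M/35 + u/M)
37165/O(U(-7, 16), 101) = 37165/(71*sqrt(16 - 7)/35 + 101/(sqrt(16 - 7))) = 37165/(71*sqrt(9)/35 + 101/(sqrt(9))) = 37165/((71/35)*3 + 101/3) = 37165/(213/35 + 101*(1/3)) = 37165/(213/35 + 101/3) = 37165/(4174/105) = 37165*(105/4174) = 3902325/4174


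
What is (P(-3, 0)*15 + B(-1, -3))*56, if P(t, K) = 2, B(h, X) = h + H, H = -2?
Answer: 1512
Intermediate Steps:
B(h, X) = -2 + h (B(h, X) = h - 2 = -2 + h)
(P(-3, 0)*15 + B(-1, -3))*56 = (2*15 + (-2 - 1))*56 = (30 - 3)*56 = 27*56 = 1512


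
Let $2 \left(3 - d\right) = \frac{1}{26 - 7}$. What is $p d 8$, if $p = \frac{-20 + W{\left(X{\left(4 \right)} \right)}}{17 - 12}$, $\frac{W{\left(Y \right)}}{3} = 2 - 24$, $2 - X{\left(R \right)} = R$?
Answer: $- \frac{38872}{95} \approx -409.18$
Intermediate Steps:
$X{\left(R \right)} = 2 - R$
$W{\left(Y \right)} = -66$ ($W{\left(Y \right)} = 3 \left(2 - 24\right) = 3 \left(-22\right) = -66$)
$d = \frac{113}{38}$ ($d = 3 - \frac{1}{2 \left(26 - 7\right)} = 3 - \frac{1}{2 \cdot 19} = 3 - \frac{1}{38} = \frac{113}{38} \approx 2.9737$)
$p = - \frac{86}{5}$ ($p = \frac{-20 - 66}{17 - 12} = - \frac{86}{5} \approx -17.2$)
$p d 8 = \left(- \frac{86}{5}\right) \frac{113}{38} \cdot 8 = \left(- \frac{4859}{95}\right) 8 = - \frac{38872}{95}$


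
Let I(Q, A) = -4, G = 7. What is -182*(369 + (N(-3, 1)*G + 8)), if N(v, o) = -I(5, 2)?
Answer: -73710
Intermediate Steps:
N(v, o) = 4 (N(v, o) = -1*(-4) = 4)
-182*(369 + (N(-3, 1)*G + 8)) = -182*(369 + (4*7 + 8)) = -182*(369 + (28 + 8)) = -182*(369 + 36) = -182*405 = -73710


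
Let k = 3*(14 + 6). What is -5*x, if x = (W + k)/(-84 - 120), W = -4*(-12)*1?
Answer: 45/17 ≈ 2.6471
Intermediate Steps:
k = 60 (k = 3*20 = 60)
W = 48 (W = 48*1 = 48)
x = -9/17 (x = (48 + 60)/(-84 - 120) = 108/(-204) = 108*(-1/204) = -9/17 ≈ -0.52941)
-5*x = -5*(-9/17) = 45/17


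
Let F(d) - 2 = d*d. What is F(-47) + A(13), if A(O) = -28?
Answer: 2183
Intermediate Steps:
F(d) = 2 + d² (F(d) = 2 + d*d = 2 + d²)
F(-47) + A(13) = (2 + (-47)²) - 28 = (2 + 2209) - 28 = 2211 - 28 = 2183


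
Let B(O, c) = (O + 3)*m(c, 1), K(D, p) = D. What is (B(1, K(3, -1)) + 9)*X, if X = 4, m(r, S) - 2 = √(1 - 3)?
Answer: 68 + 16*I*√2 ≈ 68.0 + 22.627*I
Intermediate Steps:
m(r, S) = 2 + I*√2 (m(r, S) = 2 + √(1 - 3) = 2 + √(-2) = 2 + I*√2)
B(O, c) = (2 + I*√2)*(3 + O) (B(O, c) = (O + 3)*(2 + I*√2) = (3 + O)*(2 + I*√2) = (2 + I*√2)*(3 + O))
(B(1, K(3, -1)) + 9)*X = ((2 + I*√2)*(3 + 1) + 9)*4 = ((2 + I*√2)*4 + 9)*4 = ((8 + 4*I*√2) + 9)*4 = (17 + 4*I*√2)*4 = 68 + 16*I*√2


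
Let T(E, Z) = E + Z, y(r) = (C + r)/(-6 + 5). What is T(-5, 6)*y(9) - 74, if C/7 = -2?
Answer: -69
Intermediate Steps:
C = -14 (C = 7*(-2) = -14)
y(r) = 14 - r (y(r) = (-14 + r)/(-6 + 5) = (-14 + r)/(-1) = (-14 + r)*(-1) = 14 - r)
T(-5, 6)*y(9) - 74 = (-5 + 6)*(14 - 1*9) - 74 = 1*(14 - 9) - 74 = 1*5 - 74 = 5 - 74 = -69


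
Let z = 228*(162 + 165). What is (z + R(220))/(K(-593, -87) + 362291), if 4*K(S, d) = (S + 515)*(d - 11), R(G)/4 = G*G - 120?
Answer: 133838/182101 ≈ 0.73497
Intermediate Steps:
R(G) = -480 + 4*G² (R(G) = 4*(G*G - 120) = 4*(G² - 120) = 4*(-120 + G²) = -480 + 4*G²)
K(S, d) = (-11 + d)*(515 + S)/4 (K(S, d) = ((S + 515)*(d - 11))/4 = ((515 + S)*(-11 + d))/4 = ((-11 + d)*(515 + S))/4 = (-11 + d)*(515 + S)/4)
z = 74556 (z = 228*327 = 74556)
(z + R(220))/(K(-593, -87) + 362291) = (74556 + (-480 + 4*220²))/((-5665/4 - 11/4*(-593) + (515/4)*(-87) + (¼)*(-593)*(-87)) + 362291) = (74556 + (-480 + 4*48400))/((-5665/4 + 6523/4 - 44805/4 + 51591/4) + 362291) = (74556 + (-480 + 193600))/(1911 + 362291) = (74556 + 193120)/364202 = 267676*(1/364202) = 133838/182101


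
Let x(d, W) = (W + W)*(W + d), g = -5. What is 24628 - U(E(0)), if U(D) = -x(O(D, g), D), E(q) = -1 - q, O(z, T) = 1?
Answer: 24628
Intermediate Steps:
x(d, W) = 2*W*(W + d) (x(d, W) = (2*W)*(W + d) = 2*W*(W + d))
U(D) = -2*D*(1 + D) (U(D) = -2*D*(D + 1) = -2*D*(1 + D))
24628 - U(E(0)) = 24628 - (-2)*(-1 - 1*0)*(1 + (-1 - 1*0)) = 24628 - (-2)*(-1 + 0)*(1 + (-1 + 0)) = 24628 - (-2)*(-1)*(1 - 1) = 24628 - (-2)*(-1)*0 = 24628 - 1*0 = 24628 + 0 = 24628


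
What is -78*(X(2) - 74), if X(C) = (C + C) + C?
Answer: 5304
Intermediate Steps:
X(C) = 3*C (X(C) = 2*C + C = 3*C)
-78*(X(2) - 74) = -78*(3*2 - 74) = -78*(6 - 74) = -78*(-68) = 5304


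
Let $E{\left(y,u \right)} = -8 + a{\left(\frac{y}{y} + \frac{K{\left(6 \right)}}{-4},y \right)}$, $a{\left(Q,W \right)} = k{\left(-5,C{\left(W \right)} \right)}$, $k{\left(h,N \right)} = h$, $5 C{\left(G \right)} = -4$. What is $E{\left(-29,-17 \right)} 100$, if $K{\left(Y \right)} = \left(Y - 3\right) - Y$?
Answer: $-1300$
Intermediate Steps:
$C{\left(G \right)} = - \frac{4}{5}$ ($C{\left(G \right)} = \frac{1}{5} \left(-4\right) = - \frac{4}{5}$)
$K{\left(Y \right)} = -3$ ($K{\left(Y \right)} = \left(-3 + Y\right) - Y = -3$)
$a{\left(Q,W \right)} = -5$
$E{\left(y,u \right)} = -13$ ($E{\left(y,u \right)} = -8 - 5 = -13$)
$E{\left(-29,-17 \right)} 100 = \left(-13\right) 100 = -1300$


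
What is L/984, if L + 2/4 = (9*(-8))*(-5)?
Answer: 719/1968 ≈ 0.36535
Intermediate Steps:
L = 719/2 (L = -½ + (9*(-8))*(-5) = -½ - 72*(-5) = -½ + 360 = 719/2 ≈ 359.50)
L/984 = (719/2)/984 = (719/2)*(1/984) = 719/1968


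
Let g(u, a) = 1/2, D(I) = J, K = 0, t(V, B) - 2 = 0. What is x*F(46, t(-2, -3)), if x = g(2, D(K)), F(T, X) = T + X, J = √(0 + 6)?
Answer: 24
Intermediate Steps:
t(V, B) = 2 (t(V, B) = 2 + 0 = 2)
J = √6 ≈ 2.4495
D(I) = √6
g(u, a) = ½
x = ½ ≈ 0.50000
x*F(46, t(-2, -3)) = (46 + 2)/2 = (½)*48 = 24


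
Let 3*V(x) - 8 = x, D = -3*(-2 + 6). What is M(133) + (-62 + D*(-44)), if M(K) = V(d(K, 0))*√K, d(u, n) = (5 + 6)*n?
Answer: 466 + 8*√133/3 ≈ 496.75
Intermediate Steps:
d(u, n) = 11*n
D = -12 (D = -3*4 = -12)
V(x) = 8/3 + x/3
M(K) = 8*√K/3 (M(K) = (8/3 + (11*0)/3)*√K = (8/3 + (⅓)*0)*√K = (8/3 + 0)*√K = 8*√K/3)
M(133) + (-62 + D*(-44)) = 8*√133/3 + (-62 - 12*(-44)) = 8*√133/3 + (-62 + 528) = 8*√133/3 + 466 = 466 + 8*√133/3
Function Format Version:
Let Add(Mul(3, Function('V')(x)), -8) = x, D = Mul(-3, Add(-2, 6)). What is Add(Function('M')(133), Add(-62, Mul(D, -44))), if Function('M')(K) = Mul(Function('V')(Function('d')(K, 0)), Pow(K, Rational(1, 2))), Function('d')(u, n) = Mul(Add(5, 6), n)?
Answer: Add(466, Mul(Rational(8, 3), Pow(133, Rational(1, 2)))) ≈ 496.75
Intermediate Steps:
Function('d')(u, n) = Mul(11, n)
D = -12 (D = Mul(-3, 4) = -12)
Function('V')(x) = Add(Rational(8, 3), Mul(Rational(1, 3), x))
Function('M')(K) = Mul(Rational(8, 3), Pow(K, Rational(1, 2))) (Function('M')(K) = Mul(Add(Rational(8, 3), Mul(Rational(1, 3), Mul(11, 0))), Pow(K, Rational(1, 2))) = Mul(Add(Rational(8, 3), Mul(Rational(1, 3), 0)), Pow(K, Rational(1, 2))) = Mul(Add(Rational(8, 3), 0), Pow(K, Rational(1, 2))) = Mul(Rational(8, 3), Pow(K, Rational(1, 2))))
Add(Function('M')(133), Add(-62, Mul(D, -44))) = Add(Mul(Rational(8, 3), Pow(133, Rational(1, 2))), Add(-62, Mul(-12, -44))) = Add(Mul(Rational(8, 3), Pow(133, Rational(1, 2))), Add(-62, 528)) = Add(Mul(Rational(8, 3), Pow(133, Rational(1, 2))), 466) = Add(466, Mul(Rational(8, 3), Pow(133, Rational(1, 2))))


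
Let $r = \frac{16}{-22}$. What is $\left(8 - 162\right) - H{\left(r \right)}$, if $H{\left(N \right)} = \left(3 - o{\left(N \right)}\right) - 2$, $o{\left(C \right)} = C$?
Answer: $- \frac{1713}{11} \approx -155.73$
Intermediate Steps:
$r = - \frac{8}{11}$ ($r = 16 \left(- \frac{1}{22}\right) = - \frac{8}{11} \approx -0.72727$)
$H{\left(N \right)} = 1 - N$ ($H{\left(N \right)} = \left(3 - N\right) - 2 = 1 - N$)
$\left(8 - 162\right) - H{\left(r \right)} = \left(8 - 162\right) - \left(1 - - \frac{8}{11}\right) = -154 - \left(1 + \frac{8}{11}\right) = -154 - \frac{19}{11} = - \frac{1713}{11}$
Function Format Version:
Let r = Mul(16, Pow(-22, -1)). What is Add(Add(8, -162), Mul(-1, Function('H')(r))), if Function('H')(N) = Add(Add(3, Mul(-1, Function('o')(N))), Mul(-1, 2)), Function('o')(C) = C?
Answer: Rational(-1713, 11) ≈ -155.73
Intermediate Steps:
r = Rational(-8, 11) (r = Mul(16, Rational(-1, 22)) = Rational(-8, 11) ≈ -0.72727)
Function('H')(N) = Add(1, Mul(-1, N)) (Function('H')(N) = Add(Add(3, Mul(-1, N)), Mul(-1, 2)) = Add(Add(3, Mul(-1, N)), -2) = Add(1, Mul(-1, N)))
Add(Add(8, -162), Mul(-1, Function('H')(r))) = Add(Add(8, -162), Mul(-1, Add(1, Mul(-1, Rational(-8, 11))))) = Add(-154, Mul(-1, Add(1, Rational(8, 11)))) = Add(-154, Mul(-1, Rational(19, 11))) = Add(-154, Rational(-19, 11)) = Rational(-1713, 11)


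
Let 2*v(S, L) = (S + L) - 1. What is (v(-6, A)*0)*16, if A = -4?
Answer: 0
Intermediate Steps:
v(S, L) = -½ + L/2 + S/2 (v(S, L) = ((S + L) - 1)/2 = ((L + S) - 1)/2 = (-1 + L + S)/2 = -½ + L/2 + S/2)
(v(-6, A)*0)*16 = ((-½ + (½)*(-4) + (½)*(-6))*0)*16 = ((-½ - 2 - 3)*0)*16 = -11/2*0*16 = 0*16 = 0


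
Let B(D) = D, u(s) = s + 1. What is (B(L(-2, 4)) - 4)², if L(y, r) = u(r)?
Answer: 1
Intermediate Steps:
u(s) = 1 + s
L(y, r) = 1 + r
(B(L(-2, 4)) - 4)² = ((1 + 4) - 4)² = (5 - 4)² = 1² = 1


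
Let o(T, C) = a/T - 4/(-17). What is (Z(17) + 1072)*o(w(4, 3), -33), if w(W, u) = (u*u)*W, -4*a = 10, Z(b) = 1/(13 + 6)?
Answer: 4134907/23256 ≈ 177.80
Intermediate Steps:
Z(b) = 1/19
a = -5/2 (a = -¼*10 = -5/2 ≈ -2.5000)
w(W, u) = W*u² (w(W, u) = u²*W = W*u²)
o(T, C) = 4/17 - 5/(2*T) (o(T, C) = -5/(2*T) - 4/(-17) = -5/(2*T) - 4*(-1/17) = -5/(2*T) + 4/17 = 4/17 - 5/(2*T))
(Z(17) + 1072)*o(w(4, 3), -33) = (1/19 + 1072)*((-85 + 8*(4*3²))/(34*((4*3²)))) = 20369*((-85 + 8*(4*9))/(34*((4*9))))/19 = 20369*((1/34)*(-85 + 8*36)/36)/19 = 20369*((1/34)*(1/36)*(-85 + 288))/19 = 20369*((1/34)*(1/36)*203)/19 = (20369/19)*(203/1224) = 4134907/23256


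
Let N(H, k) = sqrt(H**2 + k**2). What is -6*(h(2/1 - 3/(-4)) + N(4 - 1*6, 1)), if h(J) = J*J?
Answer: -363/8 - 6*sqrt(5) ≈ -58.791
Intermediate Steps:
h(J) = J**2
-6*(h(2/1 - 3/(-4)) + N(4 - 1*6, 1)) = -6*((2/1 - 3/(-4))**2 + sqrt((4 - 1*6)**2 + 1**2)) = -6*((2*1 - 3*(-1/4))**2 + sqrt((4 - 6)**2 + 1)) = -6*((2 + 3/4)**2 + sqrt((-2)**2 + 1)) = -6*((11/4)**2 + sqrt(4 + 1)) = -6*(121/16 + sqrt(5)) = -363/8 - 6*sqrt(5)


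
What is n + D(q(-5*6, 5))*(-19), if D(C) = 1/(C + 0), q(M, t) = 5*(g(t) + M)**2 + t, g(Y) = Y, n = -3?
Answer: -9409/3130 ≈ -3.0061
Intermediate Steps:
q(M, t) = t + 5*(M + t)**2 (q(M, t) = 5*(t + M)**2 + t = 5*(M + t)**2 + t = t + 5*(M + t)**2)
D(C) = 1/C
n + D(q(-5*6, 5))*(-19) = -3 - 19/(5 + 5*(-5*6 + 5)**2) = -3 - 19/(5 + 5*(-30 + 5)**2) = -3 - 19/(5 + 5*(-25)**2) = -3 - 19/(5 + 5*625) = -3 - 19/(5 + 3125) = -3 - 19/3130 = -9409/3130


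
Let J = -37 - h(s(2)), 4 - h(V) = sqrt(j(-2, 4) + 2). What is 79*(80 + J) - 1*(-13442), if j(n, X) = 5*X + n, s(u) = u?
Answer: 16523 + 158*sqrt(5) ≈ 16876.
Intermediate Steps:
j(n, X) = n + 5*X
h(V) = 4 - 2*sqrt(5) (h(V) = 4 - sqrt((-2 + 5*4) + 2) = 4 - sqrt((-2 + 20) + 2) = 4 - sqrt(18 + 2) = 4 - sqrt(20) = 4 - 2*sqrt(5))
J = -41 + 2*sqrt(5) (J = -37 - (4 - 2*sqrt(5)) = -37 + (-4 + 2*sqrt(5)) = -41 + 2*sqrt(5) ≈ -36.528)
79*(80 + J) - 1*(-13442) = 79*(80 + (-41 + 2*sqrt(5))) - 1*(-13442) = 79*(39 + 2*sqrt(5)) + 13442 = (3081 + 158*sqrt(5)) + 13442 = 16523 + 158*sqrt(5)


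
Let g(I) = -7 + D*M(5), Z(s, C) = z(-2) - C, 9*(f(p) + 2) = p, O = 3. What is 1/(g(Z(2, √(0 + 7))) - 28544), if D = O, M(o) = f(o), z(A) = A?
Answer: -3/85666 ≈ -3.5020e-5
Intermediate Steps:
f(p) = -2 + p/9
M(o) = -2 + o/9
D = 3
Z(s, C) = -2 - C
g(I) = -34/3 (g(I) = -7 + 3*(-2 + (⅑)*5) = -7 + 3*(-2 + 5/9) = -7 + 3*(-13/9) = -7 - 13/3 = -34/3)
1/(g(Z(2, √(0 + 7))) - 28544) = 1/(-34/3 - 28544) = 1/(-85666/3) = -3/85666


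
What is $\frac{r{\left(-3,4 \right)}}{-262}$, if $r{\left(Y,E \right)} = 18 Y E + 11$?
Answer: $\frac{205}{262} \approx 0.78244$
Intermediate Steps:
$r{\left(Y,E \right)} = 11 + 18 E Y$ ($r{\left(Y,E \right)} = 18 E Y + 11 = 11 + 18 E Y$)
$\frac{r{\left(-3,4 \right)}}{-262} = \frac{11 + 18 \cdot 4 \left(-3\right)}{-262} = \left(11 - 216\right) \left(- \frac{1}{262}\right) = \left(-205\right) \left(- \frac{1}{262}\right) = \frac{205}{262}$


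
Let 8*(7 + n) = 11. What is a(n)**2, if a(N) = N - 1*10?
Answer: 15625/64 ≈ 244.14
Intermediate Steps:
n = -45/8 (n = -7 + (1/8)*11 = -7 + 11/8 = -45/8 ≈ -5.6250)
a(N) = -10 + N (a(N) = N - 10 = -10 + N)
a(n)**2 = (-10 - 45/8)**2 = (-125/8)**2 = 15625/64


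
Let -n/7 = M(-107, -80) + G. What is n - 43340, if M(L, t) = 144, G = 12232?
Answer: -129972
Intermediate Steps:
n = -86632 (n = -7*(144 + 12232) = -7*12376 = -86632)
n - 43340 = -86632 - 43340 = -129972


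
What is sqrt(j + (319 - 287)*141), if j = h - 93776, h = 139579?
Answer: sqrt(50315) ≈ 224.31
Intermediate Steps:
j = 45803 (j = 139579 - 93776 = 45803)
sqrt(j + (319 - 287)*141) = sqrt(45803 + (319 - 287)*141) = sqrt(45803 + 32*141) = sqrt(45803 + 4512) = sqrt(50315)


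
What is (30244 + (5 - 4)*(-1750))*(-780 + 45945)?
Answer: 1286931510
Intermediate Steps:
(30244 + (5 - 4)*(-1750))*(-780 + 45945) = (30244 + 1*(-1750))*45165 = (30244 - 1750)*45165 = 28494*45165 = 1286931510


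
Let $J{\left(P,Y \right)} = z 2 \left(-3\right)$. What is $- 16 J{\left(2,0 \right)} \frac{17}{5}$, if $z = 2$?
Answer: $\frac{3264}{5} \approx 652.8$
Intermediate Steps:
$J{\left(P,Y \right)} = -12$ ($J{\left(P,Y \right)} = 2 \cdot 2 \left(-3\right) = 4 \left(-3\right) = -12$)
$- 16 J{\left(2,0 \right)} \frac{17}{5} = \left(-16\right) \left(-12\right) \frac{17}{5} = 192 \cdot 17 \cdot \frac{1}{5} = 192 \cdot \frac{17}{5} = \frac{3264}{5}$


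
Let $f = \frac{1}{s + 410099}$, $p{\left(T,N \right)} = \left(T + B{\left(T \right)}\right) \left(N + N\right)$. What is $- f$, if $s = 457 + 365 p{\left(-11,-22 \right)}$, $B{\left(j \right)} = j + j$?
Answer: $- \frac{1}{940536} \approx -1.0632 \cdot 10^{-6}$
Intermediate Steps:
$B{\left(j \right)} = 2 j$
$p{\left(T,N \right)} = 6 N T$ ($p{\left(T,N \right)} = \left(T + 2 T\right) \left(N + N\right) = 3 T 2 N = 6 N T$)
$s = 530437$ ($s = 457 + 365 \cdot 6 \left(-22\right) \left(-11\right) = 457 + 365 \cdot 1452 = 457 + 529980 = 530437$)
$f = \frac{1}{940536}$ ($f = \frac{1}{530437 + 410099} = \frac{1}{940536} \approx 1.0632 \cdot 10^{-6}$)
$- f = \left(-1\right) \frac{1}{940536} = - \frac{1}{940536}$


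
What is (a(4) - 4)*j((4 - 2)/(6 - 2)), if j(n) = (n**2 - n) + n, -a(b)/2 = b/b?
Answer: -3/2 ≈ -1.5000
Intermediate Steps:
a(b) = -2 (a(b) = -2*b/b = -2*1 = -2)
j(n) = n**2
(a(4) - 4)*j((4 - 2)/(6 - 2)) = (-2 - 4)*((4 - 2)/(6 - 2))**2 = -6*(2/4)**2 = -6*(2*(1/4))**2 = -6*(1/2)**2 = -6*1/4 = -3/2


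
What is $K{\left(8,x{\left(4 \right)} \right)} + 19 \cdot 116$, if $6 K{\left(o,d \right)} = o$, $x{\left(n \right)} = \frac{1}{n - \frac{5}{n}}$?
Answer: $\frac{6616}{3} \approx 2205.3$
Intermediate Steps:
$K{\left(o,d \right)} = \frac{o}{6}$
$K{\left(8,x{\left(4 \right)} \right)} + 19 \cdot 116 = \frac{1}{6} \cdot 8 + 19 \cdot 116 = \frac{4}{3} + 2204 = \frac{6616}{3}$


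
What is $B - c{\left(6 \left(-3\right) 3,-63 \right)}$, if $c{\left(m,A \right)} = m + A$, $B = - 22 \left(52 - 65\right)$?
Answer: $403$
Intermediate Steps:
$B = 286$ ($B = \left(-22\right) \left(-13\right) = 286$)
$c{\left(m,A \right)} = A + m$
$B - c{\left(6 \left(-3\right) 3,-63 \right)} = 286 - \left(-63 + 6 \left(-3\right) 3\right) = 286 - \left(-63 - 54\right) = 286 - -117 = 286 + 117 = 403$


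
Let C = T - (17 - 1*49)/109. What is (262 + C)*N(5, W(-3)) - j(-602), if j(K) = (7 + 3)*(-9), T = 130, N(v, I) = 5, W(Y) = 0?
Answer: 223610/109 ≈ 2051.5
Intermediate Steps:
j(K) = -90 (j(K) = 10*(-9) = -90)
C = 14202/109 (C = 130 - (17 - 1*49)/109 = 130 - (17 - 49)/109 = 130 - (-32)/109 = 130 - 1*(-32/109) = 130 + 32/109 = 14202/109 ≈ 130.29)
(262 + C)*N(5, W(-3)) - j(-602) = (262 + 14202/109)*5 - 1*(-90) = (42760/109)*5 + 90 = 213800/109 + 90 = 223610/109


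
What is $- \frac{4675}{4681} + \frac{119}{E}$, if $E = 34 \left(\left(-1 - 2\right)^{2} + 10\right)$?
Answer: $- \frac{144883}{177878} \approx -0.81451$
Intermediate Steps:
$E = 646$ ($E = 34 \left(\left(-3\right)^{2} + 10\right) = 34 \left(9 + 10\right) = 34 \cdot 19 = 646$)
$- \frac{4675}{4681} + \frac{119}{E} = - \frac{4675}{4681} + \frac{119}{646} = \left(-4675\right) \frac{1}{4681} + 119 \cdot \frac{1}{646} = - \frac{4675}{4681} + \frac{7}{38} = - \frac{144883}{177878}$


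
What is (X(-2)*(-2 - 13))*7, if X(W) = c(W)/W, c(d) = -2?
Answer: -105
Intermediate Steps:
X(W) = -2/W
(X(-2)*(-2 - 13))*7 = ((-2/(-2))*(-2 - 13))*7 = (-2*(-½)*(-15))*7 = (1*(-15))*7 = -15*7 = -105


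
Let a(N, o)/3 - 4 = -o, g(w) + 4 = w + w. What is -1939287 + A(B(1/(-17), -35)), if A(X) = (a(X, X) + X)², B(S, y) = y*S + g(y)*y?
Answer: 7170527533/289 ≈ 2.4812e+7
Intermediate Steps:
g(w) = -4 + 2*w (g(w) = -4 + (w + w) = -4 + 2*w)
B(S, y) = S*y + y*(-4 + 2*y) (B(S, y) = y*S + (-4 + 2*y)*y = S*y + y*(-4 + 2*y))
a(N, o) = 12 - 3*o (a(N, o) = 12 + 3*(-o) = 12 - 3*o)
A(X) = (12 - 2*X)² (A(X) = ((12 - 3*X) + X)² = (12 - 2*X)²)
-1939287 + A(B(1/(-17), -35)) = -1939287 + 4*(-6 - 35*(-4 + 1/(-17) + 2*(-35)))² = -1939287 + 4*(-6 - 35*(-4 - 1/17 - 70))² = -1939287 + 4*(-6 - 35*(-1259/17))² = -1939287 + 4*(-6 + 44065/17)² = -1939287 + 4*(43963/17)² = -1939287 + 4*(1932745369/289) = -1939287 + 7730981476/289 = 7170527533/289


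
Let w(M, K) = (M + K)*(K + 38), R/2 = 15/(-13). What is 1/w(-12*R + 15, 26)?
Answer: 13/57152 ≈ 0.00022746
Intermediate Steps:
R = -30/13 (R = 2*(15/(-13)) = 2*(15*(-1/13)) = 2*(-15/13) = -30/13 ≈ -2.3077)
w(M, K) = (38 + K)*(K + M) (w(M, K) = (K + M)*(38 + K) = (38 + K)*(K + M))
1/w(-12*R + 15, 26) = 1/(26² + 38*26 + 38*(-12*(-30/13) + 15) + 26*(-12*(-30/13) + 15)) = 1/(676 + 988 + 38*(360/13 + 15) + 26*(360/13 + 15)) = 1/(676 + 988 + 38*(555/13) + 26*(555/13)) = 1/(676 + 988 + 21090/13 + 1110) = 1/(57152/13) = 13/57152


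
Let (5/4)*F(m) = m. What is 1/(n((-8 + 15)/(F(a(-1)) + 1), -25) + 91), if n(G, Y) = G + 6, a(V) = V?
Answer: 1/132 ≈ 0.0075758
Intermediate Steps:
F(m) = 4*m/5
n(G, Y) = 6 + G
1/(n((-8 + 15)/(F(a(-1)) + 1), -25) + 91) = 1/((6 + (-8 + 15)/((⅘)*(-1) + 1)) + 91) = 1/((6 + 7/(-⅘ + 1)) + 91) = 1/((6 + 7/(⅕)) + 91) = 1/((6 + 7*5) + 91) = 1/((6 + 35) + 91) = 1/(41 + 91) = 1/132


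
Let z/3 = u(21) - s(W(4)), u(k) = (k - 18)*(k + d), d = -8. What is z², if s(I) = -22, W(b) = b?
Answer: 33489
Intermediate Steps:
u(k) = (-18 + k)*(-8 + k) (u(k) = (k - 18)*(k - 8) = (-18 + k)*(-8 + k))
z = 183 (z = 3*((144 + 21² - 26*21) - 1*(-22)) = 3*((144 + 441 - 546) + 22) = 3*(39 + 22) = 3*61 = 183)
z² = 183² = 33489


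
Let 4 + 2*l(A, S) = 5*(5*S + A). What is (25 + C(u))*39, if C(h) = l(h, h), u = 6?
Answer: 4407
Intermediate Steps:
l(A, S) = -2 + 5*A/2 + 25*S/2 (l(A, S) = -2 + (5*(5*S + A))/2 = -2 + (5*(A + 5*S))/2 = -2 + (5*A + 25*S)/2 = -2 + (5*A/2 + 25*S/2) = -2 + 5*A/2 + 25*S/2)
C(h) = -2 + 15*h (C(h) = -2 + 5*h/2 + 25*h/2 = -2 + 15*h)
(25 + C(u))*39 = (25 + (-2 + 15*6))*39 = (25 + (-2 + 90))*39 = (25 + 88)*39 = 113*39 = 4407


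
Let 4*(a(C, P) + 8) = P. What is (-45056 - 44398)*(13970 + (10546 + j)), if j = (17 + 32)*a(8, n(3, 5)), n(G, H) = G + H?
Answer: -2166754788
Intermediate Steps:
a(C, P) = -8 + P/4
j = -294 (j = (17 + 32)*(-8 + (3 + 5)/4) = 49*(-8 + (¼)*8) = 49*(-8 + 2) = 49*(-6) = -294)
(-45056 - 44398)*(13970 + (10546 + j)) = (-45056 - 44398)*(13970 + (10546 - 294)) = -89454*(13970 + 10252) = -89454*24222 = -2166754788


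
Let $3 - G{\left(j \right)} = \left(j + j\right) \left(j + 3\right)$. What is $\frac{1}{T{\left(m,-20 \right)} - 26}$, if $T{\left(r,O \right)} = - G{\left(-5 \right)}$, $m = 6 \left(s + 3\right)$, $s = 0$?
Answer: $- \frac{1}{9} \approx -0.11111$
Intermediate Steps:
$G{\left(j \right)} = 3 - 2 j \left(3 + j\right)$ ($G{\left(j \right)} = 3 - \left(j + j\right) \left(j + 3\right) = 3 - 2 j \left(3 + j\right)$)
$m = 18$ ($m = 6 \left(0 + 3\right) = 6 \cdot 3 = 18$)
$T{\left(r,O \right)} = 17$ ($T{\left(r,O \right)} = - (3 - -30 - 2 \left(-5\right)^{2}) = - (3 + 30 - 50) = \left(-1\right) \left(-17\right) = 17$)
$\frac{1}{T{\left(m,-20 \right)} - 26} = \frac{1}{17 - 26} = \frac{1}{-9} = - \frac{1}{9}$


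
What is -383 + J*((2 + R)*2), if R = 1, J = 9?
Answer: -329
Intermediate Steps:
-383 + J*((2 + R)*2) = -383 + 9*((2 + 1)*2) = -383 + 9*(3*2) = -383 + 9*6 = -383 + 54 = -329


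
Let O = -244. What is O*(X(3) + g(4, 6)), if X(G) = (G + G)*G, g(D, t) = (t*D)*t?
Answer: -39528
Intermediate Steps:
g(D, t) = D*t**2 (g(D, t) = (D*t)*t = D*t**2)
X(G) = 2*G**2 (X(G) = (2*G)*G = 2*G**2)
O*(X(3) + g(4, 6)) = -244*(2*3**2 + 4*6**2) = -244*(2*9 + 4*36) = -244*(18 + 144) = -244*162 = -39528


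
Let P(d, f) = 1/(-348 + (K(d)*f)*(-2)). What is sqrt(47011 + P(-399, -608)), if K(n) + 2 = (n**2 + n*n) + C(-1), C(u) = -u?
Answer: 9*sqrt(21750522514385871893)/193587634 ≈ 216.82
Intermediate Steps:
K(n) = -1 + 2*n**2 (K(n) = -2 + ((n**2 + n*n) - 1*(-1)) = -2 + ((n**2 + n**2) + 1) = -2 + (2*n**2 + 1) = -2 + (1 + 2*n**2) = -1 + 2*n**2)
P(d, f) = 1/(-348 - 2*f*(-1 + 2*d**2)) (P(d, f) = 1/(-348 + ((-1 + 2*d**2)*f)*(-2)) = 1/(-348 + (f*(-1 + 2*d**2))*(-2)) = 1/(-348 - 2*f*(-1 + 2*d**2)))
sqrt(47011 + P(-399, -608)) = sqrt(47011 - 1/(348 + 2*(-608)*(-1 + 2*(-399)**2))) = sqrt(47011 - 1/(348 + 2*(-608)*(-1 + 2*159201))) = sqrt(47011 - 1/(348 + 2*(-608)*(-1 + 318402))) = sqrt(47011 - 1/(348 + 2*(-608)*318401)) = sqrt(47011 - 1/(348 - 387175616)) = sqrt(47011 - 1/(-387175268)) = sqrt(47011 - 1*(-1/387175268)) = sqrt(47011 + 1/387175268) = sqrt(18201496523949/387175268) = 9*sqrt(21750522514385871893)/193587634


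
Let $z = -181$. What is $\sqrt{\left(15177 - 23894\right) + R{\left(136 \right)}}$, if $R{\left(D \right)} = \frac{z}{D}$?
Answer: $\frac{i \sqrt{40313562}}{68} \approx 93.372 i$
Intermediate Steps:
$R{\left(D \right)} = - \frac{181}{D}$
$\sqrt{\left(15177 - 23894\right) + R{\left(136 \right)}} = \sqrt{\left(15177 - 23894\right) - \frac{181}{136}} = \sqrt{-8717 - \frac{181}{136}} = \sqrt{- \frac{1185693}{136}} = \frac{i \sqrt{40313562}}{68}$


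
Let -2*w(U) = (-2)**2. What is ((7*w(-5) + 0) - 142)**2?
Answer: 24336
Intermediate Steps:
w(U) = -2 (w(U) = -1/2*(-2)**2 = -1/2*4 = -2)
((7*w(-5) + 0) - 142)**2 = ((7*(-2) + 0) - 142)**2 = ((-14 + 0) - 142)**2 = (-14 - 142)**2 = (-156)**2 = 24336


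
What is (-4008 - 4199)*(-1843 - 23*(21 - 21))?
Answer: 15125501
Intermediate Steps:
(-4008 - 4199)*(-1843 - 23*(21 - 21)) = -8207*(-1843 - 23*0) = -8207*(-1843 + 0) = -8207*(-1843) = 15125501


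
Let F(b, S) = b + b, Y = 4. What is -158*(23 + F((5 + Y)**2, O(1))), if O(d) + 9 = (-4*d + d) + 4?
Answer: -29230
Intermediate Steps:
O(d) = -5 - 3*d (O(d) = -9 + ((-4*d + d) + 4) = -9 + (-3*d + 4) = -9 + (4 - 3*d) = -5 - 3*d)
F(b, S) = 2*b
-158*(23 + F((5 + Y)**2, O(1))) = -158*(23 + 2*(5 + 4)**2) = -158*(23 + 2*9**2) = -158*(23 + 2*81) = -158*(23 + 162) = -158*185 = -29230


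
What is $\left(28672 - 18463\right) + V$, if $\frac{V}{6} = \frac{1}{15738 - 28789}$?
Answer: $\frac{133237653}{13051} \approx 10209.0$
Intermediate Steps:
$V = - \frac{6}{13051}$ ($V = \frac{6}{15738 - 28789} = \frac{6}{-13051} = 6 \left(- \frac{1}{13051}\right) = - \frac{6}{13051} \approx -0.00045973$)
$\left(28672 - 18463\right) + V = \left(28672 - 18463\right) - \frac{6}{13051} = 10209 - \frac{6}{13051} = \frac{133237653}{13051}$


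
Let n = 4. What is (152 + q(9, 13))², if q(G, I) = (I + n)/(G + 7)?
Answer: 5997601/256 ≈ 23428.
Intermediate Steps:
q(G, I) = (4 + I)/(7 + G) (q(G, I) = (I + 4)/(G + 7) = (4 + I)/(7 + G))
(152 + q(9, 13))² = (152 + (4 + 13)/(7 + 9))² = (152 + 17/16)² = (2449/16)² = 5997601/256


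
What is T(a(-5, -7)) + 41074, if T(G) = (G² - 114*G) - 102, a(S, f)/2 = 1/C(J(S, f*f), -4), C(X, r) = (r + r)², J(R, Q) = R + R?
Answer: 41951681/1024 ≈ 40968.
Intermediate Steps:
J(R, Q) = 2*R
C(X, r) = 4*r² (C(X, r) = (2*r)² = 4*r²)
a(S, f) = 1/32 (a(S, f) = 2/((4*(-4)²)) = 2/((4*16)) = 2/64 = 2*(1/64) = 1/32)
T(G) = -102 + G² - 114*G
T(a(-5, -7)) + 41074 = (-102 + (1/32)² - 114*1/32) + 41074 = (-102 + 1/1024 - 57/16) + 41074 = -108095/1024 + 41074 = 41951681/1024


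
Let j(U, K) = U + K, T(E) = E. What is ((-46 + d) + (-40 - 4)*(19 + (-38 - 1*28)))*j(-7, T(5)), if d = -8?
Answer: -4028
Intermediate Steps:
j(U, K) = K + U
((-46 + d) + (-40 - 4)*(19 + (-38 - 1*28)))*j(-7, T(5)) = ((-46 - 8) + (-40 - 4)*(19 + (-38 - 1*28)))*(5 - 7) = (-54 - 44*(19 + (-38 - 28)))*(-2) = (-54 - 44*(19 - 66))*(-2) = (-54 - 44*(-47))*(-2) = (-54 + 2068)*(-2) = 2014*(-2) = -4028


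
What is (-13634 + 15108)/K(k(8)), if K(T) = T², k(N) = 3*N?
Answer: 737/288 ≈ 2.5590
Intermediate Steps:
(-13634 + 15108)/K(k(8)) = (-13634 + 15108)/((3*8)²) = 1474/(24²) = 1474/576 = 1474*(1/576) = 737/288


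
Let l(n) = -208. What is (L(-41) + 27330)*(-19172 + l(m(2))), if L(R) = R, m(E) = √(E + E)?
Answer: -528860820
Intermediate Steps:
m(E) = √2*√E (m(E) = √(2*E) = √2*√E)
(L(-41) + 27330)*(-19172 + l(m(2))) = (-41 + 27330)*(-19172 - 208) = 27289*(-19380) = -528860820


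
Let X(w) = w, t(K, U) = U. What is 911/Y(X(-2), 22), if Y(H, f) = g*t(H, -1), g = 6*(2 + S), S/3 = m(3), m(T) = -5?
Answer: 911/78 ≈ 11.679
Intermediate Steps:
S = -15 (S = 3*(-5) = -15)
g = -78 (g = 6*(2 - 15) = 6*(-13) = -78)
Y(H, f) = 78 (Y(H, f) = -78*(-1) = 78)
911/Y(X(-2), 22) = 911/78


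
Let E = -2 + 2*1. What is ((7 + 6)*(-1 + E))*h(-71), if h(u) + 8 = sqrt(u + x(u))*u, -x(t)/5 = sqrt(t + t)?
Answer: 104 + 923*sqrt(-71 - 5*I*sqrt(142)) ≈ 3143.4 - 8350.2*I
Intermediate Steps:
x(t) = -5*sqrt(2)*sqrt(t) (x(t) = -5*sqrt(t + t) = -5*sqrt(2)*sqrt(t))
E = 0 (E = -2 + 2 = 0)
h(u) = -8 + u*sqrt(u - 5*sqrt(2)*sqrt(u)) (h(u) = -8 + sqrt(u - 5*sqrt(2)*sqrt(u))*u = -8 + u*sqrt(u - 5*sqrt(2)*sqrt(u)))
((7 + 6)*(-1 + E))*h(-71) = ((7 + 6)*(-1 + 0))*(-8 - 71*sqrt(-71 - 5*sqrt(2)*sqrt(-71))) = (13*(-1))*(-8 - 71*sqrt(-71 - 5*sqrt(2)*I*sqrt(71))) = -13*(-8 - 71*sqrt(-71 - 5*I*sqrt(142))) = 104 + 923*sqrt(-71 - 5*I*sqrt(142))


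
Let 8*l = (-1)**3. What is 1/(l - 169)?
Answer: -8/1353 ≈ -0.0059128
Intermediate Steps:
l = -1/8 (l = (1/8)*(-1)**3 = (1/8)*(-1) = -1/8 ≈ -0.12500)
1/(l - 169) = 1/(-1/8 - 169) = 1/(-1353/8) = -8/1353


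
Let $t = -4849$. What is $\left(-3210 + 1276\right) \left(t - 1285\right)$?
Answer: $11863156$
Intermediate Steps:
$\left(-3210 + 1276\right) \left(t - 1285\right) = \left(-3210 + 1276\right) \left(-4849 - 1285\right) = \left(-1934\right) \left(-6134\right) = 11863156$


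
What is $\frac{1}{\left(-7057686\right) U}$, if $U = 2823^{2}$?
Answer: $- \frac{1}{56245021712694} \approx -1.7779 \cdot 10^{-14}$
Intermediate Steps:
$U = 7969329$
$\frac{1}{\left(-7057686\right) U} = \frac{1}{\left(-7057686\right) 7969329} = \left(- \frac{1}{7057686}\right) \frac{1}{7969329} = - \frac{1}{56245021712694}$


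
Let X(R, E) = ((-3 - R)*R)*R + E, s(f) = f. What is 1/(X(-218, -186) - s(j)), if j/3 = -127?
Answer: 1/10217855 ≈ 9.7868e-8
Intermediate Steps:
j = -381 (j = 3*(-127) = -381)
X(R, E) = E + R²*(-3 - R) (X(R, E) = (R*(-3 - R))*R + E = R²*(-3 - R) + E = E + R²*(-3 - R))
1/(X(-218, -186) - s(j)) = 1/((-186 - 1*(-218)³ - 3*(-218)²) - 1*(-381)) = 1/((-186 - 1*(-10360232) - 3*47524) + 381) = 1/((-186 + 10360232 - 142572) + 381) = 1/(10217474 + 381) = 1/10217855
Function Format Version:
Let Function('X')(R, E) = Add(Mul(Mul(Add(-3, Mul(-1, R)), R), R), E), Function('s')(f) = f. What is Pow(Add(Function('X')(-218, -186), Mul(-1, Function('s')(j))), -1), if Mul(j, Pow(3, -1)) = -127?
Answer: Rational(1, 10217855) ≈ 9.7868e-8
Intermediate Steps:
j = -381 (j = Mul(3, -127) = -381)
Function('X')(R, E) = Add(E, Mul(Pow(R, 2), Add(-3, Mul(-1, R)))) (Function('X')(R, E) = Add(Mul(Mul(R, Add(-3, Mul(-1, R))), R), E) = Add(Mul(Pow(R, 2), Add(-3, Mul(-1, R))), E) = Add(E, Mul(Pow(R, 2), Add(-3, Mul(-1, R)))))
Pow(Add(Function('X')(-218, -186), Mul(-1, Function('s')(j))), -1) = Pow(Add(Add(-186, Mul(-1, Pow(-218, 3)), Mul(-3, Pow(-218, 2))), Mul(-1, -381)), -1) = Pow(Add(Add(-186, Mul(-1, -10360232), Mul(-3, 47524)), 381), -1) = Pow(Add(Add(-186, 10360232, -142572), 381), -1) = Pow(Add(10217474, 381), -1) = Pow(10217855, -1) = Rational(1, 10217855)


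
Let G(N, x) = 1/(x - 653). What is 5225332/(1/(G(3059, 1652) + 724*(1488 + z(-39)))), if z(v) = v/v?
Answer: 5627462917169380/999 ≈ 5.6331e+12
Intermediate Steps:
G(N, x) = 1/(-653 + x)
z(v) = 1
5225332/(1/(G(3059, 1652) + 724*(1488 + z(-39)))) = 5225332/(1/(1/(-653 + 1652) + 724*(1488 + 1))) = 5225332/(1/(1/999 + 724*1489)) = 5225332/(1/(1/999 + 1078036)) = 5225332/(1/(1076957965/999)) = 5225332/(999/1076957965) = 5225332*(1076957965/999) = 5627462917169380/999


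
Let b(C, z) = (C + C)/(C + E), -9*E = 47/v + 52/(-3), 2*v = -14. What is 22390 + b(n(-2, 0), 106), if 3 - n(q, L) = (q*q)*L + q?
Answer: 3246739/145 ≈ 22391.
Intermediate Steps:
v = -7 (v = (½)*(-14) = -7)
n(q, L) = 3 - q - L*q² (n(q, L) = 3 - ((q*q)*L + q) = 3 - (q²*L + q) = 3 - (L*q² + q) = 3 - (q + L*q²) = 3 + (-q - L*q²) = 3 - q - L*q²)
E = 505/189 (E = -(47/(-7) + 52/(-3))/9 = -(47*(-⅐) + 52*(-⅓))/9 = -(-47/7 - 52/3)/9 = -⅑*(-505/21) = 505/189 ≈ 2.6720)
b(C, z) = 2*C/(505/189 + C) (b(C, z) = (C + C)/(C + 505/189) = (2*C)/(505/189 + C) = 2*C/(505/189 + C))
22390 + b(n(-2, 0), 106) = 22390 + 378*(3 - 1*(-2) - 1*0*(-2)²)/(505 + 189*(3 - 1*(-2) - 1*0*(-2)²)) = 22390 + 378*(3 + 2 - 1*0*4)/(505 + 189*(3 + 2 - 1*0*4)) = 22390 + 378*(3 + 2 + 0)/(505 + 189*(3 + 2 + 0)) = 22390 + 378*5/(505 + 189*5) = 22390 + 378*5/(505 + 945) = 22390 + 378*5/1450 = 22390 + 378*5*(1/1450) = 22390 + 189/145 = 3246739/145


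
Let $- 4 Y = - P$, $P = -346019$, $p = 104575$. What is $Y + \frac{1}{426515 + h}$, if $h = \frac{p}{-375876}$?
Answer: $- \frac{55472606072290231}{641266590260} \approx -86505.0$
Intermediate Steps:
$h = - \frac{104575}{375876}$ ($h = \frac{104575}{-375876} = 104575 \left(- \frac{1}{375876}\right) = - \frac{104575}{375876} \approx -0.27822$)
$Y = - \frac{346019}{4}$ ($Y = - \frac{\left(-1\right) \left(-346019\right)}{4} = \left(- \frac{1}{4}\right) 346019 = - \frac{346019}{4} \approx -86505.0$)
$Y + \frac{1}{426515 + h} = - \frac{346019}{4} + \frac{1}{426515 - \frac{104575}{375876}} = - \frac{346019}{4} + \frac{1}{\frac{160316647565}{375876}} = - \frac{346019}{4} + \frac{375876}{160316647565} = - \frac{55472606072290231}{641266590260}$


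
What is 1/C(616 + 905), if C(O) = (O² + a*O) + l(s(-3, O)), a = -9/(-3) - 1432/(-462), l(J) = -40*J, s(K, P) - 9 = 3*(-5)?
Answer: 77/178867800 ≈ 4.3049e-7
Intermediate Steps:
s(K, P) = -6 (s(K, P) = 9 + 3*(-5) = 9 - 15 = -6)
a = 1409/231 (a = -9*(-⅓) - 1432*(-1/462) = 3 + 716/231 = 1409/231 ≈ 6.0996)
C(O) = 240 + O² + 1409*O/231 (C(O) = (O² + 1409*O/231) - 40*(-6) = (O² + 1409*O/231) + 240 = 240 + O² + 1409*O/231)
1/C(616 + 905) = 1/(240 + (616 + 905)² + 1409*(616 + 905)/231) = 1/(240 + 1521² + (1409/231)*1521) = 1/(240 + 2313441 + 714363/77) = 1/(178867800/77) = 77/178867800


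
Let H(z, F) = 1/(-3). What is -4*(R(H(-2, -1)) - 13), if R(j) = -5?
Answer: 72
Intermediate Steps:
H(z, F) = -1/3
-4*(R(H(-2, -1)) - 13) = -4*(-5 - 13) = -4*(-18) = 72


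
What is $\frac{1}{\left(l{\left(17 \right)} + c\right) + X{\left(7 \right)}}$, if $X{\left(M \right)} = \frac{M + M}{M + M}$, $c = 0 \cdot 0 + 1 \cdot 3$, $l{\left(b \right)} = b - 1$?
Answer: $\frac{1}{20} \approx 0.05$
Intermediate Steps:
$l{\left(b \right)} = -1 + b$
$c = 3$ ($c = 0 + 3 = 3$)
$X{\left(M \right)} = 1$ ($X{\left(M \right)} = \frac{2 M}{2 M} = 2 M \frac{1}{2 M} = 1$)
$\frac{1}{\left(l{\left(17 \right)} + c\right) + X{\left(7 \right)}} = \frac{1}{\left(\left(-1 + 17\right) + 3\right) + 1} = \frac{1}{\left(16 + 3\right) + 1} = \frac{1}{19 + 1} = \frac{1}{20}$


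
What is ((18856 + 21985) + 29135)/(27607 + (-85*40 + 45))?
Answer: 17494/6063 ≈ 2.8854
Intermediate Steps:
((18856 + 21985) + 29135)/(27607 + (-85*40 + 45)) = (40841 + 29135)/(27607 + (-3400 + 45)) = 69976/(27607 - 3355) = 69976/24252 = 69976*(1/24252) = 17494/6063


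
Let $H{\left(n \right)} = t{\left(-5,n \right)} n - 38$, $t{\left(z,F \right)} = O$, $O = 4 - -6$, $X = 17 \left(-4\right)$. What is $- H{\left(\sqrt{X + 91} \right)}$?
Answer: $38 - 10 \sqrt{23} \approx -9.9583$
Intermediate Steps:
$X = -68$
$O = 10$ ($O = 4 + 6 = 10$)
$t{\left(z,F \right)} = 10$
$H{\left(n \right)} = -38 + 10 n$ ($H{\left(n \right)} = 10 n - 38 = -38 + 10 n$)
$- H{\left(\sqrt{X + 91} \right)} = - (-38 + 10 \sqrt{-68 + 91}) = - (-38 + 10 \sqrt{23}) = 38 - 10 \sqrt{23}$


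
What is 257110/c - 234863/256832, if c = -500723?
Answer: -183635381469/128601689536 ≈ -1.4279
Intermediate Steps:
257110/c - 234863/256832 = 257110/(-500723) - 234863/256832 = 257110*(-1/500723) - 234863*1/256832 = -257110/500723 - 234863/256832 = -183635381469/128601689536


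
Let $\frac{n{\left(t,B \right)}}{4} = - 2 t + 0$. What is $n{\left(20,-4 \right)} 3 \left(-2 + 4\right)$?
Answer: $-960$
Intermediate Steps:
$n{\left(t,B \right)} = - 8 t$ ($n{\left(t,B \right)} = 4 \left(- 2 t + 0\right) = 4 \left(- 2 t\right) = - 8 t$)
$n{\left(20,-4 \right)} 3 \left(-2 + 4\right) = \left(-8\right) 20 \cdot 3 \left(-2 + 4\right) = - 160 \cdot 3 \cdot 2 = \left(-160\right) 6 = -960$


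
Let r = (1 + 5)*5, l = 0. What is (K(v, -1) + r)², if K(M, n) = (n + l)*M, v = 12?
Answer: 324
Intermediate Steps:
K(M, n) = M*n (K(M, n) = (n + 0)*M = n*M = M*n)
r = 30 (r = 6*5 = 30)
(K(v, -1) + r)² = (12*(-1) + 30)² = (-12 + 30)² = 18² = 324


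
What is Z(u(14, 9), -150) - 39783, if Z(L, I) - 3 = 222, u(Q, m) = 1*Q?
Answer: -39558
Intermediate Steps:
u(Q, m) = Q
Z(L, I) = 225 (Z(L, I) = 3 + 222 = 225)
Z(u(14, 9), -150) - 39783 = 225 - 39783 = -39558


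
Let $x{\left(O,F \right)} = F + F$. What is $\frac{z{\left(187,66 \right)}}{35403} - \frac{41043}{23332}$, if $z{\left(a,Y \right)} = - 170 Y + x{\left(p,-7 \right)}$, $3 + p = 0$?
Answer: $- \frac{1715157017}{826022796} \approx -2.0764$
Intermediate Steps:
$p = -3$ ($p = -3 + 0 = -3$)
$x{\left(O,F \right)} = 2 F$
$z{\left(a,Y \right)} = -14 - 170 Y$ ($z{\left(a,Y \right)} = - 170 Y + 2 \left(-7\right) = - 170 Y - 14 = -14 - 170 Y$)
$\frac{z{\left(187,66 \right)}}{35403} - \frac{41043}{23332} = \frac{-14 - 11220}{35403} - \frac{41043}{23332} = \left(-14 - 11220\right) \frac{1}{35403} - \frac{41043}{23332} = \left(-11234\right) \frac{1}{35403} - \frac{41043}{23332} = - \frac{11234}{35403} - \frac{41043}{23332} = - \frac{1715157017}{826022796}$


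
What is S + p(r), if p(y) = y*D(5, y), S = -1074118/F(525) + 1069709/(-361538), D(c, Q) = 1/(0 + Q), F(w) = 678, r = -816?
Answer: -194407306711/122561382 ≈ -1586.2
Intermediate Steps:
D(c, Q) = 1/Q
S = -194529868093/122561382 (S = -1074118/678 + 1069709/(-361538) = -1074118*1/678 + 1069709*(-1/361538) = -537059/339 - 1069709/361538 = -194529868093/122561382 ≈ -1587.2)
p(y) = 1 (p(y) = y/y = 1)
S + p(r) = -194529868093/122561382 + 1 = -194407306711/122561382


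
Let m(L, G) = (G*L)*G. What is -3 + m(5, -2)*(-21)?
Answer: -423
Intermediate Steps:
m(L, G) = L*G²
-3 + m(5, -2)*(-21) = -3 + (5*(-2)²)*(-21) = -3 + (5*4)*(-21) = -3 + 20*(-21) = -3 - 420 = -423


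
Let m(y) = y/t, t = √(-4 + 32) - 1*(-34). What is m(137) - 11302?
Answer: -6371999/564 - 137*√7/564 ≈ -11299.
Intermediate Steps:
t = 34 + 2*√7 (t = √28 + 34 = 2*√7 + 34 = 34 + 2*√7 ≈ 39.292)
m(y) = y/(34 + 2*√7)
m(137) - 11302 = ((17/564)*137 - 1/564*137*√7) - 11302 = (2329/564 - 137*√7/564) - 11302 = -6371999/564 - 137*√7/564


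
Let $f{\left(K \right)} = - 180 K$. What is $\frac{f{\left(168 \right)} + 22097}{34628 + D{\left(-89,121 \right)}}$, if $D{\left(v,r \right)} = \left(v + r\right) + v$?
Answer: $- \frac{8143}{34571} \approx -0.23554$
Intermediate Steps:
$D{\left(v,r \right)} = r + 2 v$ ($D{\left(v,r \right)} = \left(r + v\right) + v = r + 2 v$)
$\frac{f{\left(168 \right)} + 22097}{34628 + D{\left(-89,121 \right)}} = \frac{\left(-180\right) 168 + 22097}{34628 + \left(121 + 2 \left(-89\right)\right)} = \frac{-30240 + 22097}{34628 + \left(121 - 178\right)} = - \frac{8143}{34628 - 57} = - \frac{8143}{34571}$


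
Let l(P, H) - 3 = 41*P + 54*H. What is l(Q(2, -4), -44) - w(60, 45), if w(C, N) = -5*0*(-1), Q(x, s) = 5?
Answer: -2168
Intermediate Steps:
w(C, N) = 0 (w(C, N) = 0*(-1) = 0)
l(P, H) = 3 + 41*P + 54*H (l(P, H) = 3 + (41*P + 54*H) = 3 + 41*P + 54*H)
l(Q(2, -4), -44) - w(60, 45) = (3 + 41*5 + 54*(-44)) - 1*0 = (3 + 205 - 2376) + 0 = -2168 + 0 = -2168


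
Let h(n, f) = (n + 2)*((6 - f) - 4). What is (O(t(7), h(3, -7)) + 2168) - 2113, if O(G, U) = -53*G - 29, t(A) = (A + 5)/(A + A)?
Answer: -136/7 ≈ -19.429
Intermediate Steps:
t(A) = (5 + A)/(2*A) (t(A) = (5 + A)/((2*A)) = (5 + A)*(1/(2*A)) = (5 + A)/(2*A))
h(n, f) = (2 + n)*(2 - f)
O(G, U) = -29 - 53*G
(O(t(7), h(3, -7)) + 2168) - 2113 = ((-29 - 53*(5 + 7)/(2*7)) + 2168) - 2113 = ((-29 - 53*12/(2*7)) + 2168) - 2113 = ((-29 - 53*6/7) + 2168) - 2113 = ((-29 - 318/7) + 2168) - 2113 = (-521/7 + 2168) - 2113 = 14655/7 - 2113 = -136/7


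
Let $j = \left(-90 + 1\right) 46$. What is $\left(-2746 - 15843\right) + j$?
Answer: $-22683$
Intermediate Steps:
$j = -4094$ ($j = \left(-89\right) 46 = -4094$)
$\left(-2746 - 15843\right) + j = \left(-2746 - 15843\right) - 4094 = -18589 - 4094 = -22683$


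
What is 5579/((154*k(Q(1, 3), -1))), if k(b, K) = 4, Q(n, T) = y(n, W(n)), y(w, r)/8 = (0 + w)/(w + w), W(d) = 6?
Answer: 797/88 ≈ 9.0568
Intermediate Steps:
y(w, r) = 4 (y(w, r) = 8*((0 + w)/(w + w)) = 8*(w/((2*w))) = 8*(w*(1/(2*w))) = 8*(½) = 4)
Q(n, T) = 4
5579/((154*k(Q(1, 3), -1))) = 5579/((154*4)) = 5579/616 = 5579*(1/616) = 797/88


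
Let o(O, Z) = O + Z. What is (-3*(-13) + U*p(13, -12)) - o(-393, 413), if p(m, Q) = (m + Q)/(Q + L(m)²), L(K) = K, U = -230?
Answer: 2753/157 ≈ 17.535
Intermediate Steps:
p(m, Q) = (Q + m)/(Q + m²) (p(m, Q) = (m + Q)/(Q + m²) = (Q + m)/(Q + m²))
(-3*(-13) + U*p(13, -12)) - o(-393, 413) = (-3*(-13) - 230*(-12 + 13)/(-12 + 13²)) - (-393 + 413) = (39 - 230/(-12 + 169)) - 1*20 = (39 - 230/157) - 20 = 5893/157 - 20 = 2753/157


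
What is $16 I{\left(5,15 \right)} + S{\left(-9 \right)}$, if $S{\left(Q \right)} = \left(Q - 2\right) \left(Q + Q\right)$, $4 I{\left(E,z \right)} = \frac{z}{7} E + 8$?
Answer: $\frac{1910}{7} \approx 272.86$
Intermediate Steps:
$I{\left(E,z \right)} = 2 + \frac{E z}{28}$ ($I{\left(E,z \right)} = \frac{\frac{z}{7} E + 8}{4} = \frac{\frac{E z}{7} + 8}{4} = \frac{8 + \frac{E z}{7}}{4} = 2 + \frac{E z}{28}$)
$S{\left(Q \right)} = 2 Q \left(-2 + Q\right)$ ($S{\left(Q \right)} = \left(-2 + Q\right) 2 Q = 2 Q \left(-2 + Q\right)$)
$16 I{\left(5,15 \right)} + S{\left(-9 \right)} = 16 \left(2 + \frac{1}{28} \cdot 5 \cdot 15\right) + 2 \left(-9\right) \left(-2 - 9\right) = 16 \left(2 + \frac{75}{28}\right) + 2 \left(-9\right) \left(-11\right) = 16 \cdot \frac{131}{28} + 198 = \frac{524}{7} + 198 = \frac{1910}{7}$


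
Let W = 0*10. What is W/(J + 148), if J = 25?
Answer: 0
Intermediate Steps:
W = 0
W/(J + 148) = 0/(25 + 148) = 0/173 = (1/173)*0 = 0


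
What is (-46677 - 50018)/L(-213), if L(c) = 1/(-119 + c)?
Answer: 32102740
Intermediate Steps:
(-46677 - 50018)/L(-213) = (-46677 - 50018)/(1/(-119 - 213)) = -96695/(1/(-332)) = -96695/(-1/332) = -96695*(-332) = 32102740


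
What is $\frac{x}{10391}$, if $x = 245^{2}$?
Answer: $\frac{60025}{10391} \approx 5.7766$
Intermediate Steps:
$x = 60025$
$\frac{x}{10391} = \frac{60025}{10391}$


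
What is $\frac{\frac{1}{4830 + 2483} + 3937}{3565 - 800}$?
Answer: $\frac{28791282}{20220445} \approx 1.4239$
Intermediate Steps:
$\frac{\frac{1}{4830 + 2483} + 3937}{3565 - 800} = \frac{\frac{1}{7313} + 3937}{2765} = \left(\frac{1}{7313} + 3937\right) \frac{1}{2765} = \frac{28791282}{7313} \cdot \frac{1}{2765} = \frac{28791282}{20220445}$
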